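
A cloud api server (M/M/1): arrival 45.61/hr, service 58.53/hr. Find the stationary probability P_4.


ρ = 45.61/58.53 = 0.7793
P_n = (1−ρ)·ρ^n = (1 − 0.7793)·0.7793^4 = 0.2207·0.368745 = 0.081397

Final: 0.081397


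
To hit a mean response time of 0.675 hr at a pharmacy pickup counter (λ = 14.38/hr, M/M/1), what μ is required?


W = 1/(μ−λ) ⇒ μ − λ = 1/W = 1/0.675 = 1.4815
μ = λ + 1/W = 14.38 + 1.4815 = 15.8615 per hr

Final: 15.8615 /hr


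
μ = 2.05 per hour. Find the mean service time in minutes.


Mean service time = 1/μ = 1/2.05 hour = 0.48780 hour
In minutes: 0.48780 × 60 = 29.2683 min

Final: 29.2683 min


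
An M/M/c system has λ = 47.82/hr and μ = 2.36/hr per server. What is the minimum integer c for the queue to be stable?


Stability requires cμ > λ ⇔ c > λ/μ.
λ/μ = 47.82/2.36 = 20.2627
Minimum integer c = ⌊20.2627⌋ + 1 = 21
Check: 21·2.36 = 49.56 > 47.82, while 20·2.36 = 47.20 ≤ 47.82

Final: 21 servers


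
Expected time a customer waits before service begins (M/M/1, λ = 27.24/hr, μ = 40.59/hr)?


ρ = 27.24/40.59 = 0.6711
Wq = ρ/(μ−λ) = 0.6711/(40.59 − 27.24) = 0.6711/13.35 = 0.05027 hr

Final: 0.05027 hr


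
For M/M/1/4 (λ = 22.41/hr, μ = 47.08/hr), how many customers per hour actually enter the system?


ρ = 0.4760; P_K = (1−ρ)ρ^4/(1−ρ^5) = 0.027574
λ_eff = λ(1 − P_K) = 22.41·(1 − 0.027574) = 22.41·0.972426 = 21.7921 /hr

Final: 21.7921 /hr


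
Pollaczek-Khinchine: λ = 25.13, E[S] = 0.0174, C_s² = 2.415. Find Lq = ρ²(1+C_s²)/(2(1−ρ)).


ρ = λ·E[S] = 25.13·0.0174 = 0.4373
Lq = ρ²(1+C_s²)/(2(1−ρ)) = 0.1912·(1+2.415)/(2·0.5627)
= 0.1912·3.4150/1.1255 = 0.58015

Final: 0.58015


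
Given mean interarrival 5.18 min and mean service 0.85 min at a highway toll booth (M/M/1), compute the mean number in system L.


λ = 60/5.18 = 11.5830 /hr
μ = 60/0.85 = 70.5882 /hr
ρ = λ/μ = 11.5830/70.5882 = 0.1641
L = ρ/(1−ρ) = 0.1641/0.8359 = 0.1963

Final: 0.1963


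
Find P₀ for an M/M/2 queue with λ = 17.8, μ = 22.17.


a = λ/μ = 17.8/22.17 = 0.8029; ρ = a/c = 0.4014
Σ_{k=0}^{1} a^k/k! (terms k=0..1) = 1.00000 + 0.80289 = 1.80289
Tail: a^2/(2!(1−ρ)) = 0.64463/(2·0.5986) = 0.53848
P₀ = 1/(1.80289 + 0.53848) = 1/2.34137 = 0.427100

Final: 0.427100


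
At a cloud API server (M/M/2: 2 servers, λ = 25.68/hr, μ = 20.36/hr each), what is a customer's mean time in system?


a = 1.2613; ρ = 0.6306; P₀ = 0.226506
Lq = P₀·a^c·ρ/(c!(1−ρ)²) = 0.83290
Wq = Lq/λ = 0.83290/25.68 = 0.03243 hr
W = Wq + 1/μ = 0.03243 + 0.04912 = 0.08155 hr

Final: 0.08155 hr


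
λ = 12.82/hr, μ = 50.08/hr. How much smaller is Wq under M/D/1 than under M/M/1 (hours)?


ρ = 12.82/50.08 = 0.2560
Wq(M/M/1) = ρ/(μ−λ) = 0.2560/37.26 = 0.006870 hr
Wq(M/D/1) = ρ/(2(μ−λ)) = 0.003435 hr
Savings = 0.006870 − 0.003435 = 0.003435 hr

Final: 0.003435 hr


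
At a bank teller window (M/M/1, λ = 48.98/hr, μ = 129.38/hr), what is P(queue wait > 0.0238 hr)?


ρ = 48.98/129.38 = 0.3786
P(Wq > t) = ρ·e^{−(μ−λ)t} = 0.3786·e^{−1.9135}
= 0.3786·0.147560 = 0.055863

Final: 0.055863


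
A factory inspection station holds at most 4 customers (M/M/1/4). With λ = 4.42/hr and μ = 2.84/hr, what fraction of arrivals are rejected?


ρ = λ/μ = 4.42/2.84 = 1.5563
P_K = (1−ρ)ρ^K/(1−ρ^(K+1)) = (-0.5563·5.866995)/(1 − 9.131027)
= -3.264032/-8.131027 = 0.401429

Final: 0.401429


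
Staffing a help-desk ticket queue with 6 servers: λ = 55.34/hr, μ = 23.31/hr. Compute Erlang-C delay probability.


a = λ/μ = 2.3741; ρ = a/6 = 0.3957
P₀ = 0.092712 (from M/M/c formula)
C(c,a) = [a^c/(c!(1−ρ))]·P₀ = [179.05287/(720·0.6043)]·0.092712
= 0.41151·0.092712 = 0.038152

Final: 0.038152


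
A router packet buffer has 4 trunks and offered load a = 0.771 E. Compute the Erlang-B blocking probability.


B(c,a) = (a^c/c!) / Σ_{k=0}^{c} a^k/k!
a^4/4! = 0.014723
Σ terms (k=0..4): 1.00000 + 0.77100 + 0.29722 + 0.07639 + 0.01472 = 2.159330
B = 0.014723/2.159330 = 0.006818

Final: 0.006818


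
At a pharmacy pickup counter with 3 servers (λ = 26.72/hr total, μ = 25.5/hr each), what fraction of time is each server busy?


ρ = λ/(cμ) = 26.72/(3·25.5) = 26.72/76.50 = 0.3493

Final: 0.3493


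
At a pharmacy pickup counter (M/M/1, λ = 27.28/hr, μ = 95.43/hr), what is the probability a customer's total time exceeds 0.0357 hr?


W ~ Exponential(μ−λ) for M/M/1.
μ − λ = 95.43 − 27.28 = 68.1500
P(W > t) = e^{−(μ−λ)t} = e^{−2.4330} = 0.087777

Final: 0.087777


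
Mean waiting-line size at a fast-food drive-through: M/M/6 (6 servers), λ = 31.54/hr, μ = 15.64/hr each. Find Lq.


a = λ/μ = 2.0166; ρ = a/6 = 0.3361
P₀ = 0.132897
Lq = P₀·a^c·ρ / (c!·(1−ρ)²) = 0.132897·67.25888·0.3361/(720·0.44076)
= 0.009467

Final: 0.009467


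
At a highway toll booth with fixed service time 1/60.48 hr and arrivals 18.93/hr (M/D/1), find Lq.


ρ = 18.93/60.48 = 0.3130
M/D/1: Lq = ρ²/(2(1−ρ)) = 0.09797/(2·0.6870) = 0.07130

Final: 0.07130


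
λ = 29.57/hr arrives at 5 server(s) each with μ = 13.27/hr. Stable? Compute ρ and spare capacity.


Total capacity cμ = 5·13.27 = 66.35/hr
ρ = λ/(cμ) = 29.57/66.35 = 0.4457
Stable ⇔ ρ < 1: YES
Spare capacity = cμ − λ = 66.35 − 29.57 = 36.78/hr

Final: ρ = 0.4457; stable; margin = 36.78/hr


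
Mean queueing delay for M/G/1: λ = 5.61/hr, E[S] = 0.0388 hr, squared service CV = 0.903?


ρ = λ·E[S] = 5.61·0.0388 = 0.2177
E[S²] = E[S]²(1+C_s²) = 0.0388²·(1+0.903) = 0.002865
Wq = λ·E[S²]/(2(1−ρ)) = 5.61·0.002865/(2·0.7823) = 0.01027 hr

Final: 0.01027 hr


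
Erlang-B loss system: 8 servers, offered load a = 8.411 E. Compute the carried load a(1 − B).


B(8,8.411) = 0.258079 (Erlang-B)
Carried load = a(1 − B) = 8.411·(1 − 0.258079) = 8.411·0.741921 = 6.2403 E

Final: 6.2403 Erlangs


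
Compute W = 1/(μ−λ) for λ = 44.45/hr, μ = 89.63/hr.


W = 1/(μ−λ) = 1/(89.63 − 44.45) = 1/45.18 = 0.02213 hr

Final: 0.02213 hr


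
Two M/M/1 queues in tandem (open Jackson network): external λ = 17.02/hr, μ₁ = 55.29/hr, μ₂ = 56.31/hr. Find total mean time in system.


Each node sees arrival rate λ = 17.02/hr (tandem ⇒ throughput preserved).
W₁ = 1/(μ₁−λ) = 1/(55.29−17.02) = 0.02613 hr
W₂ = 1/(μ₂−λ) = 1/(56.31−17.02) = 0.02545 hr
W_total = W₁ + W₂ = 0.02613 + 0.02545 = 0.05158 hr

Final: 0.05158 hr


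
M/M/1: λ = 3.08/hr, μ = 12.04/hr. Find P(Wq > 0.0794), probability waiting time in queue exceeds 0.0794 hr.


ρ = 3.08/12.04 = 0.2558
P(Wq > t) = ρ·e^{−(μ−λ)t} = 0.2558·e^{−0.7114}
= 0.2558·0.490945 = 0.125590

Final: 0.125590


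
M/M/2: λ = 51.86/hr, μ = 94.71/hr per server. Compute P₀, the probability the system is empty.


a = λ/μ = 51.86/94.71 = 0.5476; ρ = a/c = 0.2738
Σ_{k=0}^{1} a^k/k! (terms k=0..1) = 1.00000 + 0.54757 = 1.54757
Tail: a^2/(2!(1−ρ)) = 0.29983/(2·0.7262) = 0.20643
P₀ = 1/(1.54757 + 0.20643) = 1/1.75400 = 0.570126

Final: 0.570126


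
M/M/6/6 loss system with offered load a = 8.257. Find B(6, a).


B(c,a) = (a^c/c!) / Σ_{k=0}^{c} a^k/k!
a^6/6! = 440.150512
Σ terms (k=0..6): 1.00000 + 8.25700 + 34.08902 + 93.82436 + 193.67693 + 319.83809 + 440.15051 = 1090.835912
B = 440.150512/1090.835912 = 0.403498

Final: 0.403498


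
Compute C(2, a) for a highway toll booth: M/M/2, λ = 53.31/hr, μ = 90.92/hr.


a = λ/μ = 0.5863; ρ = a/2 = 0.2932
P₀ = 0.546587 (from M/M/c formula)
C(c,a) = [a^c/(c!(1−ρ))]·P₀ = [0.34379/(2·0.7068)]·0.546587
= 0.24319·0.546587 = 0.132927

Final: 0.132927


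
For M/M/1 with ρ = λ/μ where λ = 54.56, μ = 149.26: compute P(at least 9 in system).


ρ = 54.56/149.26 = 0.3655
P(N ≥ n) = ρ^n = 0.3655^9 = 0.0001165

Final: 0.0001165


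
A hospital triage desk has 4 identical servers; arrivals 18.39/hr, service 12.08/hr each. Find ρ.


ρ = λ/(cμ) = 18.39/(4·12.08) = 18.39/48.32 = 0.3806

Final: 0.3806


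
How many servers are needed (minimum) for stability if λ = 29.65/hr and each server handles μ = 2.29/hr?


Stability requires cμ > λ ⇔ c > λ/μ.
λ/μ = 29.65/2.29 = 12.9476
Minimum integer c = ⌊12.9476⌋ + 1 = 13
Check: 13·2.29 = 29.77 > 29.65, while 12·2.29 = 27.48 ≤ 29.65

Final: 13 servers


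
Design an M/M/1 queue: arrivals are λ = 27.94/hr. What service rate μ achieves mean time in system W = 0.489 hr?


W = 1/(μ−λ) ⇒ μ − λ = 1/W = 1/0.489 = 2.0450
μ = λ + 1/W = 27.94 + 2.0450 = 29.9850 per hr

Final: 29.9850 /hr


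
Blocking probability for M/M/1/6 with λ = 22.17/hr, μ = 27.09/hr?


ρ = λ/μ = 22.17/27.09 = 0.8184
P_K = (1−ρ)ρ^K/(1−ρ^(K+1)) = (0.1816·0.300428)/(1 − 0.245865)
= 0.054563/0.754135 = 0.072351

Final: 0.072351


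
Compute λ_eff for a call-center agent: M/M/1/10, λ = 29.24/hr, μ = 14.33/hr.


ρ = 2.0405; P_K = (1−ρ)ρ^10/(1−ρ^11) = 0.510118
λ_eff = λ(1 − P_K) = 29.24·(1 − 0.510118) = 29.24·0.489882 = 14.3242 /hr

Final: 14.3242 /hr


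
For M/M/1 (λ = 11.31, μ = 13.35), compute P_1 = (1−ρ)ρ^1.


ρ = 11.31/13.35 = 0.8472
P_n = (1−ρ)·ρ^n = (1 − 0.8472)·0.8472^1 = 0.1528·0.847191 = 0.129458

Final: 0.129458


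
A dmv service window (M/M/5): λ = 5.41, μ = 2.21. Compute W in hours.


a = 2.4480; ρ = 0.4896; P₀ = 0.084598
Lq = P₀·a^c·ρ/(c!(1−ρ)²) = 0.11647
Wq = Lq/λ = 0.11647/5.41 = 0.02153 hr
W = Wq + 1/μ = 0.02153 + 0.45249 = 0.47402 hr

Final: 0.47402 hr


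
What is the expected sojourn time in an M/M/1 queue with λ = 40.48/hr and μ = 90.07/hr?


W = 1/(μ−λ) = 1/(90.07 − 40.48) = 1/49.59 = 0.02017 hr

Final: 0.02017 hr


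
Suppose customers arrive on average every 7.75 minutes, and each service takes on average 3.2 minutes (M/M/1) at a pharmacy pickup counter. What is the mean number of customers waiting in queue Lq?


λ = 60/7.75 = 7.7419 /hr
μ = 60/3.2 = 18.7500 /hr
ρ = λ/μ = 7.7419/18.7500 = 0.4129
Lq = ρ²/(1−ρ) = 0.1705/0.5871 = 0.2904

Final: 0.2904


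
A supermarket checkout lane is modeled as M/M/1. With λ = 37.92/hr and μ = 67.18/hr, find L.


ρ = λ/μ = 37.92/67.18 = 0.5645
L = ρ/(1−ρ) = 0.5645/(1 − 0.5645) = 0.5645/0.4355 = 1.2960

Final: 1.2960


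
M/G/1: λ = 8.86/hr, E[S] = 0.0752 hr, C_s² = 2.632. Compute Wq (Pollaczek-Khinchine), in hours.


ρ = λ·E[S] = 8.86·0.0752 = 0.6663
E[S²] = E[S]²(1+C_s²) = 0.0752²·(1+2.632) = 0.020539
Wq = λ·E[S²]/(2(1−ρ)) = 8.86·0.020539/(2·0.3337) = 0.27264 hr

Final: 0.27264 hr


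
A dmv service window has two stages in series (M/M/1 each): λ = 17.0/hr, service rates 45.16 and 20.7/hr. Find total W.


Each node sees arrival rate λ = 17.0/hr (tandem ⇒ throughput preserved).
W₁ = 1/(μ₁−λ) = 1/(45.16−17.0) = 0.03551 hr
W₂ = 1/(μ₂−λ) = 1/(20.7−17.0) = 0.27027 hr
W_total = W₁ + W₂ = 0.03551 + 0.27027 = 0.30578 hr

Final: 0.30578 hr


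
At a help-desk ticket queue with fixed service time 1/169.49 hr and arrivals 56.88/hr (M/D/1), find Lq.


ρ = 56.88/169.49 = 0.3356
M/D/1: Lq = ρ²/(2(1−ρ)) = 0.1126/(2·0.6644) = 0.08476

Final: 0.08476


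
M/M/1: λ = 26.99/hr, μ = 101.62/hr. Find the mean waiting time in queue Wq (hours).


ρ = 26.99/101.62 = 0.2656
Wq = ρ/(μ−λ) = 0.2656/(101.62 − 26.99) = 0.2656/74.63 = 0.003559 hr

Final: 0.003559 hr


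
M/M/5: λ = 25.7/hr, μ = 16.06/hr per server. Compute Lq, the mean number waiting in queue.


a = λ/μ = 1.6002; ρ = a/5 = 0.3200
P₀ = 0.201390
Lq = P₀·a^c·ρ / (c!·(1−ρ)²) = 0.201390·10.49392·0.3200/(120·0.46233)
= 0.01219

Final: 0.01219


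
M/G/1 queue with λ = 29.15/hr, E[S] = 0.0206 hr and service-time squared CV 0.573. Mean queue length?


ρ = λ·E[S] = 29.15·0.0206 = 0.6005
Lq = ρ²(1+C_s²)/(2(1−ρ)) = 0.3606·(1+0.573)/(2·0.3995)
= 0.3606·1.5730/0.7990 = 0.70988

Final: 0.70988


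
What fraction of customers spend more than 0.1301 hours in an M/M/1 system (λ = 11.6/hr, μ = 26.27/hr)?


W ~ Exponential(μ−λ) for M/M/1.
μ − λ = 26.27 − 11.6 = 14.6700
P(W > t) = e^{−(μ−λ)t} = e^{−1.9086} = 0.148293

Final: 0.148293


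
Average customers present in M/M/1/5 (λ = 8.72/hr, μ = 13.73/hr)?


ρ = 8.72/13.73 = 0.6351
L = ρ[1 − (K+1)ρ^K + Kρ^(K+1)] / [(1−ρ)(1−ρ^(K+1))]
Numerator: 0.6351·(1 − 6·0.103331 + 5·0.065626) = 0.449747
Denominator: (0.3649)·(0.934374) = 0.340948
L = 0.449747/0.340948 = 1.3191

Final: 1.3191


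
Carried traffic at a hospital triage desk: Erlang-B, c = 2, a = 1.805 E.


B(2,1.805) = 0.367390 (Erlang-B)
Carried load = a(1 − B) = 1.805·(1 − 0.367390) = 1.805·0.632610 = 1.1419 E

Final: 1.1419 Erlangs


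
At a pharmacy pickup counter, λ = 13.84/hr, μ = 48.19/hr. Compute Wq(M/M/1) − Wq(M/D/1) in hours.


ρ = 13.84/48.19 = 0.2872
Wq(M/M/1) = ρ/(μ−λ) = 0.2872/34.35 = 0.008361 hr
Wq(M/D/1) = ρ/(2(μ−λ)) = 0.004180 hr
Savings = 0.008361 − 0.004180 = 0.004180 hr

Final: 0.004180 hr


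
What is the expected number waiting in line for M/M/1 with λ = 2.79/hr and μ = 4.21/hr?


ρ = 2.79/4.21 = 0.6627
Lq = ρ²/(1−ρ) = 0.4392/0.3373 = 1.3021

Final: 1.3021


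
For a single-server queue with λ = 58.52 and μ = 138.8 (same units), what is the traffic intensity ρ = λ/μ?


ρ = λ/μ = 58.52/138.8 = 0.4216

Final: 0.4216


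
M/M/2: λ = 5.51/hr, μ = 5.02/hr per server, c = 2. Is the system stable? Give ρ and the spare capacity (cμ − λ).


Total capacity cμ = 2·5.02 = 10.04/hr
ρ = λ/(cμ) = 5.51/10.04 = 0.5488
Stable ⇔ ρ < 1: YES
Spare capacity = cμ − λ = 10.04 − 5.51 = 4.53/hr

Final: ρ = 0.5488; stable; margin = 4.53/hr


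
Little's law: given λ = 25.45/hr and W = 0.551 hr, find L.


L = λW = 25.45·0.551 = 14.0230

Final: 14.0230


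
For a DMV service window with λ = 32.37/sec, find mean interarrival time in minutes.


Mean interarrival time = 1/λ = 1/32.37 second = 0.03089 second
In minutes: 0.03089 × 0.0166667 = 0.0005149 min

Final: 0.0005149 min


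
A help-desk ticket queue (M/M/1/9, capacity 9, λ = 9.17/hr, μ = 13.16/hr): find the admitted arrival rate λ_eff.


ρ = 0.6968; P_K = (1−ρ)ρ^9/(1−ρ^10) = 0.012068
λ_eff = λ(1 − P_K) = 9.17·(1 − 0.012068) = 9.17·0.987932 = 9.0593 /hr

Final: 9.0593 /hr


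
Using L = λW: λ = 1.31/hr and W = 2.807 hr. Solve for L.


L = λW = 1.31·2.807 = 3.6772

Final: 3.6772


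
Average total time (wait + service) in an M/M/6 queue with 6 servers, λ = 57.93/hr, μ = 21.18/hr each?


a = 2.7351; ρ = 0.4559; P₀ = 0.064260
Lq = P₀·a^c·ρ/(c!(1−ρ)²) = 0.05753
Wq = Lq/λ = 0.05753/57.93 = 0.0009930 hr
W = Wq + 1/μ = 0.0009930 + 0.04721 = 0.04821 hr

Final: 0.04821 hr


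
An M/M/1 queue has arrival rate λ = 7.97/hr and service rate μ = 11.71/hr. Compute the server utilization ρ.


ρ = λ/μ = 7.97/11.71 = 0.6806

Final: 0.6806


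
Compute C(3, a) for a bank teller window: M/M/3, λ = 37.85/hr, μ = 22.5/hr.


a = λ/μ = 1.6822; ρ = a/3 = 0.5607
P₀ = 0.169394 (from M/M/c formula)
C(c,a) = [a^c/(c!(1−ρ))]·P₀ = [4.76047/(6·0.4393)]·0.169394
= 1.80625·0.169394 = 0.305967

Final: 0.305967


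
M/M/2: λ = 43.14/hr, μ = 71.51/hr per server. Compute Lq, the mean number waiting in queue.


a = λ/μ = 0.6033; ρ = a/2 = 0.3016
P₀ = 0.536528
Lq = P₀·a^c·ρ / (c!·(1−ρ)²) = 0.536528·0.36394·0.3016/(2·0.48771)
= 0.06038

Final: 0.06038


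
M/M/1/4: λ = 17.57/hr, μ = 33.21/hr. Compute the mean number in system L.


ρ = 17.57/33.21 = 0.5291
L = ρ[1 − (K+1)ρ^K + Kρ^(K+1)] / [(1−ρ)(1−ρ^(K+1))]
Numerator: 0.5291·(1 − 5·0.078345 + 4·0.041449) = 0.409528
Denominator: (0.4709)·(0.958551) = 0.451422
L = 0.409528/0.451422 = 0.9072

Final: 0.9072


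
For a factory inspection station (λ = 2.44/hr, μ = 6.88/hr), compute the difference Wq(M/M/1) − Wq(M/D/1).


ρ = 2.44/6.88 = 0.3547
Wq(M/M/1) = ρ/(μ−λ) = 0.3547/4.44 = 0.07988 hr
Wq(M/D/1) = ρ/(2(μ−λ)) = 0.03994 hr
Savings = 0.07988 − 0.03994 = 0.03994 hr

Final: 0.03994 hr


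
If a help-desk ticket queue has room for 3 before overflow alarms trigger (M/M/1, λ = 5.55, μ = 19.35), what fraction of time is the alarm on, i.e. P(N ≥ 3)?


ρ = 5.55/19.35 = 0.2868
P(N ≥ n) = ρ^n = 0.2868^3 = 0.023596

Final: 0.023596


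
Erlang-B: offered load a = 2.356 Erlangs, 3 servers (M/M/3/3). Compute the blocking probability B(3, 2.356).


B(c,a) = (a^c/c!) / Σ_{k=0}^{c} a^k/k!
a^3/3! = 2.179589
Σ terms (k=0..3): 1.00000 + 2.35600 + 2.77537 + 2.17959 = 8.310957
B = 2.179589/8.310957 = 0.262255

Final: 0.262255


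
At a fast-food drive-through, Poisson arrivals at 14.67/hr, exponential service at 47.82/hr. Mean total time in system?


W = 1/(μ−λ) = 1/(47.82 − 14.67) = 1/33.15 = 0.03017 hr

Final: 0.03017 hr


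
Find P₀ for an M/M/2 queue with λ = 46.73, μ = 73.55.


a = λ/μ = 46.73/73.55 = 0.6354; ρ = a/c = 0.3177
Σ_{k=0}^{1} a^k/k! (terms k=0..1) = 1.00000 + 0.63535 = 1.63535
Tail: a^2/(2!(1−ρ)) = 0.40367/(2·0.6823) = 0.29580
P₀ = 1/(1.63535 + 0.29580) = 1/1.93115 = 0.517825

Final: 0.517825


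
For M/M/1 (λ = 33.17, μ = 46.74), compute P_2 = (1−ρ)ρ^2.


ρ = 33.17/46.74 = 0.7097
P_n = (1−ρ)·ρ^n = (1 − 0.7097)·0.7097^2 = 0.2903·0.503632 = 0.146219

Final: 0.146219


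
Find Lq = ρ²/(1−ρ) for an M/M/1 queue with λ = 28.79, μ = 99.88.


ρ = 28.79/99.88 = 0.2882
Lq = ρ²/(1−ρ) = 0.08309/0.7118 = 0.1167

Final: 0.1167


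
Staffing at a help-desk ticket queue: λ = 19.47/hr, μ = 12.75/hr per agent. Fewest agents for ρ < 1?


Stability requires cμ > λ ⇔ c > λ/μ.
λ/μ = 19.47/12.75 = 1.5271
Minimum integer c = ⌊1.5271⌋ + 1 = 2
Check: 2·12.75 = 25.50 > 19.47, while 1·12.75 = 12.75 ≤ 19.47

Final: 2 servers


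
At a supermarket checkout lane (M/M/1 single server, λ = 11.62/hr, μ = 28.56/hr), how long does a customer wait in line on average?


ρ = 11.62/28.56 = 0.4069
Wq = ρ/(μ−λ) = 0.4069/(28.56 − 11.62) = 0.4069/16.94 = 0.02402 hr

Final: 0.02402 hr


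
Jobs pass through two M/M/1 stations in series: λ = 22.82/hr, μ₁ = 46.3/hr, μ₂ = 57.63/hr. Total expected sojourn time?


Each node sees arrival rate λ = 22.82/hr (tandem ⇒ throughput preserved).
W₁ = 1/(μ₁−λ) = 1/(46.3−22.82) = 0.04259 hr
W₂ = 1/(μ₂−λ) = 1/(57.63−22.82) = 0.02873 hr
W_total = W₁ + W₂ = 0.04259 + 0.02873 = 0.07132 hr

Final: 0.07132 hr


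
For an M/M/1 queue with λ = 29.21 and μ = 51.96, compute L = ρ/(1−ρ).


ρ = λ/μ = 29.21/51.96 = 0.5622
L = ρ/(1−ρ) = 0.5622/(1 − 0.5622) = 0.5622/0.4378 = 1.2840

Final: 1.2840


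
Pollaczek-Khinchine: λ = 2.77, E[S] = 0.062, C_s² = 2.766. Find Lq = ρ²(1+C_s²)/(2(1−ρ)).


ρ = λ·E[S] = 2.77·0.062 = 0.1717
Lq = ρ²(1+C_s²)/(2(1−ρ)) = 0.02949·(1+2.766)/(2·0.8283)
= 0.02949·3.7660/1.6565 = 0.06705

Final: 0.06705


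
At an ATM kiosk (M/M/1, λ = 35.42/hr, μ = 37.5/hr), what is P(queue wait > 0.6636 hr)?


ρ = 35.42/37.5 = 0.9445
P(Wq > t) = ρ·e^{−(μ−λ)t} = 0.9445·e^{−1.3803}
= 0.9445·0.251506 = 0.237556

Final: 0.237556


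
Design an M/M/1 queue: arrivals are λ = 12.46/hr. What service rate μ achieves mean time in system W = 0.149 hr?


W = 1/(μ−λ) ⇒ μ − λ = 1/W = 1/0.149 = 6.7114
μ = λ + 1/W = 12.46 + 6.7114 = 19.1714 per hr

Final: 19.1714 /hr


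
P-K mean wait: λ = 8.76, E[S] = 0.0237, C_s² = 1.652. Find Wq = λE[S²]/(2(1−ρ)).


ρ = λ·E[S] = 8.76·0.0237 = 0.2076
E[S²] = E[S]²(1+C_s²) = 0.0237²·(1+1.652) = 0.001490
Wq = λ·E[S²]/(2(1−ρ)) = 8.76·0.001490/(2·0.7924) = 0.008234 hr

Final: 0.008234 hr


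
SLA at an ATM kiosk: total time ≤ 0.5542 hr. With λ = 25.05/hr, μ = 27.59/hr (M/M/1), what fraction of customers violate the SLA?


W ~ Exponential(μ−λ) for M/M/1.
μ − λ = 27.59 − 25.05 = 2.5400
P(W > t) = e^{−(μ−λ)t} = e^{−1.4077} = 0.244713

Final: 0.244713


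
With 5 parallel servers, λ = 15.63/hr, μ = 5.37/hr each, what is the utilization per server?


ρ = λ/(cμ) = 15.63/(5·5.37) = 15.63/26.85 = 0.5821

Final: 0.5821


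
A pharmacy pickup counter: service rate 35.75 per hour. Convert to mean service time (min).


Mean service time = 1/μ = 1/35.75 hour = 0.02797 hour
In minutes: 0.02797 × 60 = 1.6783 min

Final: 1.6783 min


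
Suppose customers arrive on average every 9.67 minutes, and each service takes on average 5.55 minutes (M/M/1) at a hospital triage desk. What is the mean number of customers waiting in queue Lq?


λ = 60/9.67 = 6.2048 /hr
μ = 60/5.55 = 10.8108 /hr
ρ = λ/μ = 6.2048/10.8108 = 0.5739
Lq = ρ²/(1−ρ) = 0.3294/0.4261 = 0.7731

Final: 0.7731


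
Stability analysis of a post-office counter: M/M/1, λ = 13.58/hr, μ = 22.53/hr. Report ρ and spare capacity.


Total capacity cμ = 1·22.53 = 22.53/hr
ρ = λ/(cμ) = 13.58/22.53 = 0.6028
Stable ⇔ ρ < 1: YES
Spare capacity = cμ − λ = 22.53 − 13.58 = 8.95/hr

Final: ρ = 0.6028; stable; margin = 8.95/hr


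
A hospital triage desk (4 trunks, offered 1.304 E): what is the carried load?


B(4,1.304) = 0.033059 (Erlang-B)
Carried load = a(1 − B) = 1.304·(1 − 0.033059) = 1.304·0.966941 = 1.2609 E

Final: 1.2609 Erlangs


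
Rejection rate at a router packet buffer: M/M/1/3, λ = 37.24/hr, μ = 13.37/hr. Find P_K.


ρ = λ/μ = 37.24/13.37 = 2.7853
P_K = (1−ρ)ρ^K/(1−ρ^(K+1)) = (-1.7853·21.609006)/(1 − 60.188436)
= -38.579430/-59.188436 = 0.651807

Final: 0.651807


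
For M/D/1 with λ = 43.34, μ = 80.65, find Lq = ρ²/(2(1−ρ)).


ρ = 43.34/80.65 = 0.5374
M/D/1: Lq = ρ²/(2(1−ρ)) = 0.2888/(2·0.4626) = 0.31212

Final: 0.31212


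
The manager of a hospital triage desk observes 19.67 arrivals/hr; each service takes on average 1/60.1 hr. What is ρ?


ρ = λ/μ = 19.67/60.1 = 0.3273

Final: 0.3273


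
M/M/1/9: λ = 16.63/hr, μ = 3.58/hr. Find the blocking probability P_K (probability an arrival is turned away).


ρ = λ/μ = 16.63/3.58 = 4.6453
P_K = (1−ρ)ρ^K/(1−ρ^(K+1)) = (-3.6453·1007124.133924)/(1 − 4678344.789707)
= -3671220.655784/-4678343.789707 = 0.784727

Final: 0.784727


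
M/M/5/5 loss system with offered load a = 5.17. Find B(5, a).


B(c,a) = (a^c/c!) / Σ_{k=0}^{c} a^k/k!
a^5/5! = 30.780202
Σ terms (k=0..5): 1.00000 + 5.17000 + 13.36445 + 23.03140 + 29.76809 + 30.78020 = 103.114142
B = 30.780202/103.114142 = 0.298506

Final: 0.298506


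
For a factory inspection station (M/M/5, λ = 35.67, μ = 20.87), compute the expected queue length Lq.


a = λ/μ = 1.7092; ρ = a/5 = 0.3418
P₀ = 0.180437
Lq = P₀·a^c·ρ / (c!·(1−ρ)²) = 0.180437·14.58489·0.3418/(120·0.43319)
= 0.01731

Final: 0.01731


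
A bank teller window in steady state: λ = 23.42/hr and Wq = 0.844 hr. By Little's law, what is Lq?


Lq = λWq = 23.42·0.844 = 19.7665

Final: 19.7665


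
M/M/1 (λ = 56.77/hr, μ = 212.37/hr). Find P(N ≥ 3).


ρ = 56.77/212.37 = 0.2673
P(N ≥ n) = ρ^n = 0.2673^3 = 0.019102

Final: 0.019102


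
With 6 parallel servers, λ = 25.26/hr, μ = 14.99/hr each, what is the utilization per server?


ρ = λ/(cμ) = 25.26/(6·14.99) = 25.26/89.94 = 0.2809

Final: 0.2809


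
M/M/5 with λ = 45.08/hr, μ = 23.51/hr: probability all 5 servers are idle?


a = λ/μ = 45.08/23.51 = 1.9175; ρ = a/c = 0.3835
Σ_{k=0}^{4} a^k/k! (terms k=0..4) = 1.00000 + 1.91748 + 1.83837 + 1.17501 + 0.56327 = 6.49413
Tail: a^5/(5!(1−ρ)) = 25.92128/(120·0.6165) = 0.35038
P₀ = 1/(6.49413 + 0.35038) = 1/6.84451 = 0.146103

Final: 0.146103


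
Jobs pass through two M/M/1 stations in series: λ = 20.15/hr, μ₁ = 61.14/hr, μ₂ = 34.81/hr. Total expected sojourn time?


Each node sees arrival rate λ = 20.15/hr (tandem ⇒ throughput preserved).
W₁ = 1/(μ₁−λ) = 1/(61.14−20.15) = 0.02440 hr
W₂ = 1/(μ₂−λ) = 1/(34.81−20.15) = 0.06821 hr
W_total = W₁ + W₂ = 0.02440 + 0.06821 = 0.09261 hr

Final: 0.09261 hr


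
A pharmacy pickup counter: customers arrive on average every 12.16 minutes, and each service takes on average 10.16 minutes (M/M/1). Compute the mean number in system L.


λ = 60/12.16 = 4.9342 /hr
μ = 60/10.16 = 5.9055 /hr
ρ = λ/μ = 4.9342/5.9055 = 0.8355
L = ρ/(1−ρ) = 0.8355/0.1645 = 5.0800

Final: 5.0800


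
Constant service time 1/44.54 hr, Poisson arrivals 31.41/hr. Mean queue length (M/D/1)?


ρ = 31.41/44.54 = 0.7052
M/D/1: Lq = ρ²/(2(1−ρ)) = 0.4973/(2·0.2948) = 0.84351

Final: 0.84351


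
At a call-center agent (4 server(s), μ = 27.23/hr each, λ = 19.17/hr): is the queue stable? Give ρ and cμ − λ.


Total capacity cμ = 4·27.23 = 108.92/hr
ρ = λ/(cμ) = 19.17/108.92 = 0.1760
Stable ⇔ ρ < 1: YES
Spare capacity = cμ − λ = 108.92 − 19.17 = 89.75/hr

Final: ρ = 0.1760; stable; margin = 89.75/hr


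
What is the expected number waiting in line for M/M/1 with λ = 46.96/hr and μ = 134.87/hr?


ρ = 46.96/134.87 = 0.3482
Lq = ρ²/(1−ρ) = 0.1212/0.6518 = 0.1860

Final: 0.1860


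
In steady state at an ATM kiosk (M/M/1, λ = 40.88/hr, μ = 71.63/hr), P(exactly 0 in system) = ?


ρ = 40.88/71.63 = 0.5707
P_n = (1−ρ)·ρ^n = (1 − 0.5707)·0.5707^0 = 0.4293·1.000000 = 0.429289

Final: 0.429289


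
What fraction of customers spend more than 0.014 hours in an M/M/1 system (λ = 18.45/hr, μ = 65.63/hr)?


W ~ Exponential(μ−λ) for M/M/1.
μ − λ = 65.63 − 18.45 = 47.1800
P(W > t) = e^{−(μ−λ)t} = e^{−0.6605} = 0.516583

Final: 0.516583


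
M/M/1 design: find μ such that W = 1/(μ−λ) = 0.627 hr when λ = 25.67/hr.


W = 1/(μ−λ) ⇒ μ − λ = 1/W = 1/0.627 = 1.5949
μ = λ + 1/W = 25.67 + 1.5949 = 27.2649 per hr

Final: 27.2649 /hr


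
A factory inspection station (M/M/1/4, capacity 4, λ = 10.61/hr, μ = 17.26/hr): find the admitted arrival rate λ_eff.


ρ = 0.6147; P_K = (1−ρ)ρ^4/(1−ρ^5) = 0.060308
λ_eff = λ(1 − P_K) = 10.61·(1 − 0.060308) = 10.61·0.939692 = 9.9701 /hr

Final: 9.9701 /hr


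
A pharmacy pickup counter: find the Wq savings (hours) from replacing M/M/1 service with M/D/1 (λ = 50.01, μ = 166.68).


ρ = 50.01/166.68 = 0.3000
Wq(M/M/1) = ρ/(μ−λ) = 0.3000/116.67 = 0.002572 hr
Wq(M/D/1) = ρ/(2(μ−λ)) = 0.001286 hr
Savings = 0.002572 − 0.001286 = 0.001286 hr

Final: 0.001286 hr


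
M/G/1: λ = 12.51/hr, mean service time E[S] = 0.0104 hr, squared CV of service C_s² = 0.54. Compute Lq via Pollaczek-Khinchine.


ρ = λ·E[S] = 12.51·0.0104 = 0.1301
Lq = ρ²(1+C_s²)/(2(1−ρ)) = 0.01693·(1+0.54)/(2·0.8699)
= 0.01693·1.5400/1.7398 = 0.01498

Final: 0.01498


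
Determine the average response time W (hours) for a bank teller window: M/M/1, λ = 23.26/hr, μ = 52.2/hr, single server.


W = 1/(μ−λ) = 1/(52.2 − 23.26) = 1/28.94 = 0.03455 hr

Final: 0.03455 hr


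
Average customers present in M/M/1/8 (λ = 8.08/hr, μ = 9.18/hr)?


ρ = 8.08/9.18 = 0.8802
L = ρ[1 − (K+1)ρ^K + Kρ^(K+1)] / [(1−ρ)(1−ρ^(K+1))]
Numerator: 0.8802·(1 − 9·0.360205 + 8·0.317043) = 0.259212
Denominator: (0.1198)·(0.682957) = 0.081836
L = 0.259212/0.081836 = 3.1675

Final: 3.1675


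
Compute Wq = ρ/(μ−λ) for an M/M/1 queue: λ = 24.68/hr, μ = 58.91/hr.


ρ = 24.68/58.91 = 0.4189
Wq = ρ/(μ−λ) = 0.4189/(58.91 − 24.68) = 0.4189/34.23 = 0.01224 hr

Final: 0.01224 hr


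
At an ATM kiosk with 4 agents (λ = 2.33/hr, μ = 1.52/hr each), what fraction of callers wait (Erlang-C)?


a = λ/μ = 1.5329; ρ = a/4 = 0.3832
P₀ = 0.213625 (from M/M/c formula)
C(c,a) = [a^c/(c!(1−ρ))]·P₀ = [5.52140/(24·0.6168)]·0.213625
= 0.37300·0.213625 = 0.079682

Final: 0.079682


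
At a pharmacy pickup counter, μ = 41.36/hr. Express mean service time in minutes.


Mean service time = 1/μ = 1/41.36 hour = 0.02418 hour
In minutes: 0.02418 × 60 = 1.4507 min

Final: 1.4507 min


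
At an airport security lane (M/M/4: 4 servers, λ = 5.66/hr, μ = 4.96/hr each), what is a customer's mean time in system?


a = 1.1411; ρ = 0.2853; P₀ = 0.318600
Lq = P₀·a^c·ρ/(c!(1−ρ)²) = 0.01257
Wq = Lq/λ = 0.01257/5.66 = 0.002221 hr
W = Wq + 1/μ = 0.002221 + 0.20161 = 0.20383 hr

Final: 0.20383 hr


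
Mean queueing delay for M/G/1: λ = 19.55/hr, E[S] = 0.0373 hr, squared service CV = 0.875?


ρ = λ·E[S] = 19.55·0.0373 = 0.7292
E[S²] = E[S]²(1+C_s²) = 0.0373²·(1+0.875) = 0.002609
Wq = λ·E[S²]/(2(1−ρ)) = 19.55·0.002609/(2·0.2708) = 0.09417 hr

Final: 0.09417 hr


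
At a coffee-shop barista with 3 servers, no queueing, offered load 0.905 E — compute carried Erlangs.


B(3,0.905) = 0.050670 (Erlang-B)
Carried load = a(1 − B) = 0.905·(1 − 0.050670) = 0.905·0.949330 = 0.8591 E

Final: 0.8591 Erlangs


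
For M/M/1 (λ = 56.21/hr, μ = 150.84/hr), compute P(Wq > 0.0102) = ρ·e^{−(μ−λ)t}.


ρ = 56.21/150.84 = 0.3726
P(Wq > t) = ρ·e^{−(μ−λ)t} = 0.3726·e^{−0.9652}
= 0.3726·0.380897 = 0.141940

Final: 0.141940


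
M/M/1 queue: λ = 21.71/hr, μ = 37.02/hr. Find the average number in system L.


ρ = λ/μ = 21.71/37.02 = 0.5864
L = ρ/(1−ρ) = 0.5864/(1 − 0.5864) = 0.5864/0.4136 = 1.4180

Final: 1.4180


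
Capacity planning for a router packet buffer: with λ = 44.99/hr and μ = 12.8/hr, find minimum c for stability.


Stability requires cμ > λ ⇔ c > λ/μ.
λ/μ = 44.99/12.8 = 3.5148
Minimum integer c = ⌊3.5148⌋ + 1 = 4
Check: 4·12.8 = 51.20 > 44.99, while 3·12.8 = 38.40 ≤ 44.99

Final: 4 servers


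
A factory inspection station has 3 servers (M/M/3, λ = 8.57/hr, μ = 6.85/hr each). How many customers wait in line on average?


a = λ/μ = 1.2511; ρ = a/3 = 0.4170
P₀ = 0.278275
Lq = P₀·a^c·ρ / (c!·(1−ρ)²) = 0.278275·1.95826·0.4170/(6·0.33985)
= 0.11145

Final: 0.11145


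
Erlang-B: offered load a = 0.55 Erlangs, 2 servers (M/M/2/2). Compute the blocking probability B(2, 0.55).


B(c,a) = (a^c/c!) / Σ_{k=0}^{c} a^k/k!
a^2/2! = 0.151250
Σ terms (k=0..2): 1.00000 + 0.55000 + 0.15125 = 1.701250
B = 0.151250/1.701250 = 0.088905

Final: 0.088905


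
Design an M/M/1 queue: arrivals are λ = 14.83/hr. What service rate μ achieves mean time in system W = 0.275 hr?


W = 1/(μ−λ) ⇒ μ − λ = 1/W = 1/0.275 = 3.6364
μ = λ + 1/W = 14.83 + 3.6364 = 18.4664 per hr

Final: 18.4664 /hr


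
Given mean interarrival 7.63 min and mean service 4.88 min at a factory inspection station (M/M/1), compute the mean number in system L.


λ = 60/7.63 = 7.8637 /hr
μ = 60/4.88 = 12.2951 /hr
ρ = λ/μ = 7.8637/12.2951 = 0.6396
L = ρ/(1−ρ) = 0.6396/0.3604 = 1.7745

Final: 1.7745


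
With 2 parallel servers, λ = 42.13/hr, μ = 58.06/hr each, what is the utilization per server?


ρ = λ/(cμ) = 42.13/(2·58.06) = 42.13/116.12 = 0.3628

Final: 0.3628


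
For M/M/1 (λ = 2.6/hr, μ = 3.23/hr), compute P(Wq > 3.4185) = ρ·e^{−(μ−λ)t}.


ρ = 2.6/3.23 = 0.8050
P(Wq > t) = ρ·e^{−(μ−λ)t} = 0.8050·e^{−2.1537}
= 0.8050·0.116059 = 0.093422

Final: 0.093422


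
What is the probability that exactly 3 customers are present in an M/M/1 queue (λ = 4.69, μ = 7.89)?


ρ = 4.69/7.89 = 0.5944
P_n = (1−ρ)·ρ^n = (1 − 0.5944)·0.5944^3 = 0.4056·0.210033 = 0.085184

Final: 0.085184


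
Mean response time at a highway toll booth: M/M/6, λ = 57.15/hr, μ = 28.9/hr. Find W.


a = 1.9775; ρ = 0.3296; P₀ = 0.138223
Lq = P₀·a^c·ρ/(c!(1−ρ)²) = 0.008419
Wq = Lq/λ = 0.008419/57.15 = 0.0001473 hr
W = Wq + 1/μ = 0.0001473 + 0.03460 = 0.03475 hr

Final: 0.03475 hr


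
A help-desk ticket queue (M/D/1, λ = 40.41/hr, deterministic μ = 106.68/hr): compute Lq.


ρ = 40.41/106.68 = 0.3788
M/D/1: Lq = ρ²/(2(1−ρ)) = 0.1435/(2·0.6212) = 0.11549

Final: 0.11549


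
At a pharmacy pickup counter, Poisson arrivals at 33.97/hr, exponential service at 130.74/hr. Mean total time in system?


W = 1/(μ−λ) = 1/(130.74 − 33.97) = 1/96.77 = 0.01033 hr

Final: 0.01033 hr


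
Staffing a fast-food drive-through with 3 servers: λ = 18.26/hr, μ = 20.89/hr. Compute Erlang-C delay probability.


a = λ/μ = 0.8741; ρ = a/3 = 0.2914
P₀ = 0.414386 (from M/M/c formula)
C(c,a) = [a^c/(c!(1−ρ))]·P₀ = [0.66786/(6·0.7086)]·0.414386
= 0.15708·0.414386 = 0.065091

Final: 0.065091


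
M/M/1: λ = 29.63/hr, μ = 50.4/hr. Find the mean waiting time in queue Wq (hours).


ρ = 29.63/50.4 = 0.5879
Wq = ρ/(μ−λ) = 0.5879/(50.4 − 29.63) = 0.5879/20.77 = 0.02831 hr

Final: 0.02831 hr


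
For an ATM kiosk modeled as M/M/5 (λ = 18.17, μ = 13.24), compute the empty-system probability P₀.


a = λ/μ = 18.17/13.24 = 1.3724; ρ = a/c = 0.2745
Σ_{k=0}^{4} a^k/k! (terms k=0..4) = 1.00000 + 1.37236 + 0.94168 + 0.43077 + 0.14779 = 3.89261
Tail: a^5/(5!(1−ρ)) = 4.86782/(120·0.7255) = 0.05591
P₀ = 1/(3.89261 + 0.05591) = 1/3.94852 = 0.253260

Final: 0.253260


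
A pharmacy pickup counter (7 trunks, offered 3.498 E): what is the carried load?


B(7,3.498) = 0.039526 (Erlang-B)
Carried load = a(1 − B) = 3.498·(1 − 0.039526) = 3.498·0.960474 = 3.3597 E

Final: 3.3597 Erlangs


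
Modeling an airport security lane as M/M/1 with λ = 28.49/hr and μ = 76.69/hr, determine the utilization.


ρ = λ/μ = 28.49/76.69 = 0.3715

Final: 0.3715


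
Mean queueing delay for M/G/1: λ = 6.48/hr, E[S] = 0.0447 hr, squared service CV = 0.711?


ρ = λ·E[S] = 6.48·0.0447 = 0.2897
E[S²] = E[S]²(1+C_s²) = 0.0447²·(1+0.711) = 0.003419
Wq = λ·E[S²]/(2(1−ρ)) = 6.48·0.003419/(2·0.7103) = 0.01559 hr

Final: 0.01559 hr


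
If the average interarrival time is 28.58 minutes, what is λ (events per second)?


λ = 1/(interarrival time) in consistent units.
1 second = 0.0166667 min, so λ = 0.0166667/28.58 = 0.0005832 per second

Final: 0.0005832 /sec


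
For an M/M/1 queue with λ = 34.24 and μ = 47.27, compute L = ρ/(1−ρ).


ρ = λ/μ = 34.24/47.27 = 0.7243
L = ρ/(1−ρ) = 0.7243/(1 − 0.7243) = 0.7243/0.2757 = 2.6278

Final: 2.6278


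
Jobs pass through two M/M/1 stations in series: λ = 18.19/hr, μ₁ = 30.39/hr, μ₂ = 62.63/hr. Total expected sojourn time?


Each node sees arrival rate λ = 18.19/hr (tandem ⇒ throughput preserved).
W₁ = 1/(μ₁−λ) = 1/(30.39−18.19) = 0.08197 hr
W₂ = 1/(μ₂−λ) = 1/(62.63−18.19) = 0.02250 hr
W_total = W₁ + W₂ = 0.08197 + 0.02250 = 0.10447 hr

Final: 0.10447 hr


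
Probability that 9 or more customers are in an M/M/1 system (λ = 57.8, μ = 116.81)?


ρ = 57.8/116.81 = 0.4948
P(N ≥ n) = ρ^n = 0.4948^9 = 0.001778

Final: 0.001778


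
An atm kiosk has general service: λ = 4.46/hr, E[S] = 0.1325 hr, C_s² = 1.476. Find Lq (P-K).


ρ = λ·E[S] = 4.46·0.1325 = 0.5909
Lq = ρ²(1+C_s²)/(2(1−ρ)) = 0.3492·(1+1.476)/(2·0.4091)
= 0.3492·2.4760/0.8181 = 1.05693

Final: 1.05693


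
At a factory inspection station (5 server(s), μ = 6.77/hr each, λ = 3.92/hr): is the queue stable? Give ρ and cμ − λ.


Total capacity cμ = 5·6.77 = 33.85/hr
ρ = λ/(cμ) = 3.92/33.85 = 0.1158
Stable ⇔ ρ < 1: YES
Spare capacity = cμ − λ = 33.85 − 3.92 = 29.93/hr

Final: ρ = 0.1158; stable; margin = 29.93/hr


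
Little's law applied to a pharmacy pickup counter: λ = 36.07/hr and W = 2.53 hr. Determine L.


L = λW = 36.07·2.53 = 91.2571

Final: 91.2571


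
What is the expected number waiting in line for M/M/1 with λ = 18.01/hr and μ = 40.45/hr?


ρ = 18.01/40.45 = 0.4452
Lq = ρ²/(1−ρ) = 0.1982/0.5548 = 0.3573

Final: 0.3573


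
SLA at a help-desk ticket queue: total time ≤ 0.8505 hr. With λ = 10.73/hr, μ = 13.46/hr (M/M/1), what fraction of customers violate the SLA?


W ~ Exponential(μ−λ) for M/M/1.
μ − λ = 13.46 − 10.73 = 2.7300
P(W > t) = e^{−(μ−λ)t} = e^{−2.3219} = 0.098090

Final: 0.098090


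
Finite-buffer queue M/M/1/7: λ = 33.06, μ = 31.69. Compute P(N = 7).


ρ = λ/μ = 33.06/31.69 = 1.0432
P_K = (1−ρ)ρ^K/(1−ρ^(K+1)) = (-0.04323·1.344820)/(1 − 1.402959)
= -0.058138/-0.402959 = 0.144279

Final: 0.144279


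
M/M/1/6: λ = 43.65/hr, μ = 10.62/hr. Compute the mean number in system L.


ρ = 43.65/10.62 = 4.1102
L = ρ[1 − (K+1)ρ^K + Kρ^(K+1)] / [(1−ρ)(1−ρ^(K+1))]
Numerator: 4.1102·(1 − 7·4821.235967 + 6·19816.096982) = 349976.534841
Denominator: (-3.1102)·(-19815.096982) = 61628.310106
L = 349976.534841/61628.310106 = 5.6788

Final: 5.6788


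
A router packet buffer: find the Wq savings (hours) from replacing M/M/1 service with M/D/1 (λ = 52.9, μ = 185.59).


ρ = 52.9/185.59 = 0.2850
Wq(M/M/1) = ρ/(μ−λ) = 0.2850/132.69 = 0.002148 hr
Wq(M/D/1) = ρ/(2(μ−λ)) = 0.001074 hr
Savings = 0.002148 − 0.001074 = 0.001074 hr

Final: 0.001074 hr


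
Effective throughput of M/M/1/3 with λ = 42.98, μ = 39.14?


ρ = 1.0981; P_K = (1−ρ)ρ^3/(1−ρ^4) = 0.286111
λ_eff = λ(1 − P_K) = 42.98·(1 − 0.286111) = 42.98·0.713889 = 30.6830 /hr

Final: 30.6830 /hr


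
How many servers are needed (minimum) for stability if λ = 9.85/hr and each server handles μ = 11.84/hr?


Stability requires cμ > λ ⇔ c > λ/μ.
λ/μ = 9.85/11.84 = 0.8319
Minimum integer c = ⌊0.8319⌋ + 1 = 1
Check: 1·11.84 = 11.84 > 9.85, while 0·11.84 = 0.00 ≤ 9.85

Final: 1 servers


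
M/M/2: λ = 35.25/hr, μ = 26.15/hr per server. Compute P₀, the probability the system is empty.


a = λ/μ = 35.25/26.15 = 1.3480; ρ = a/c = 0.6740
Σ_{k=0}^{1} a^k/k! (terms k=0..1) = 1.00000 + 1.34799 = 2.34799
Tail: a^2/(2!(1−ρ)) = 1.81708/(2·0.3260) = 2.78691
P₀ = 1/(2.34799 + 2.78691) = 1/5.13490 = 0.194746

Final: 0.194746


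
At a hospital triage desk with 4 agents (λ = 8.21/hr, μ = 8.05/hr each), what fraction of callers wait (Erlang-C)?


a = λ/μ = 1.0199; ρ = a/4 = 0.2550
P₀ = 0.360067 (from M/M/c formula)
C(c,a) = [a^c/(c!(1−ρ))]·P₀ = [1.08190/(24·0.7450)]·0.360067
= 0.06051·0.360067 = 0.021786

Final: 0.021786


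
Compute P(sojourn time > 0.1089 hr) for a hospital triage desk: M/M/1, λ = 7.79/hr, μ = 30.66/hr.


W ~ Exponential(μ−λ) for M/M/1.
μ − λ = 30.66 − 7.79 = 22.8700
P(W > t) = e^{−(μ−λ)t} = e^{−2.4905} = 0.082865

Final: 0.082865


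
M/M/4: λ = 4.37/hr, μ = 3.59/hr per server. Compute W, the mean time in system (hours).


a = 1.2173; ρ = 0.3043; P₀ = 0.294963
Lq = P₀·a^c·ρ/(c!(1−ρ)²) = 0.01697
Wq = Lq/λ = 0.01697/4.37 = 0.003883 hr
W = Wq + 1/μ = 0.003883 + 0.27855 = 0.28243 hr

Final: 0.28243 hr


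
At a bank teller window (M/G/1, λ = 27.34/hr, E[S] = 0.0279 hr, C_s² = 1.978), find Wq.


ρ = λ·E[S] = 27.34·0.0279 = 0.7628
E[S²] = E[S]²(1+C_s²) = 0.0279²·(1+1.978) = 0.002318
Wq = λ·E[S²]/(2(1−ρ)) = 27.34·0.002318/(2·0.2372) = 0.13359 hr

Final: 0.13359 hr


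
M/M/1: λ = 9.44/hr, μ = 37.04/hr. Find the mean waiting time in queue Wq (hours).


ρ = 9.44/37.04 = 0.2549
Wq = ρ/(μ−λ) = 0.2549/(37.04 − 9.44) = 0.2549/27.60 = 0.009234 hr

Final: 0.009234 hr


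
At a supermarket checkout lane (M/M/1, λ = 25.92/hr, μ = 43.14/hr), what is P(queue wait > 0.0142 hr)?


ρ = 25.92/43.14 = 0.6008
P(Wq > t) = ρ·e^{−(μ−λ)t} = 0.6008·e^{−0.2445}
= 0.6008·0.783077 = 0.470500

Final: 0.470500


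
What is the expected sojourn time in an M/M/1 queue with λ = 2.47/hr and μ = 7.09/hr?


W = 1/(μ−λ) = 1/(7.09 − 2.47) = 1/4.62 = 0.2165 hr

Final: 0.2165 hr
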